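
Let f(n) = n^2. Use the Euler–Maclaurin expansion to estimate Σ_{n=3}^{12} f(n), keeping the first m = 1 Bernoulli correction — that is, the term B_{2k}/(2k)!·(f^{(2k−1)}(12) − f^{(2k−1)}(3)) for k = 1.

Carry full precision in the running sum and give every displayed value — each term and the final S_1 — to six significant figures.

S_1 ≈ 645.000

Integral: ∫_3^12 x^2 dx = 567.000.
½[f(3) + f(12)] = ½[9.00000 + 144.000] = 76.5000.
Running total after boundary: 643.500.
Correction k=1: B_{2}/2! · (f^{(1)}(12) − f^{(1)}(3)) = 1/12 · (24.0000 − 6.00000) = 1.50000.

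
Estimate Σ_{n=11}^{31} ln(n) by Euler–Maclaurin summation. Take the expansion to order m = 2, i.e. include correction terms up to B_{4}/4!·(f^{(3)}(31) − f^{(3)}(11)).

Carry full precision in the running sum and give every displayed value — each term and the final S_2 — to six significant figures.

S_2 ≈ 62.9878

∫_11^31 ln(x) dx evaluates to 60.0768.
Boundary: ½(f(11) + f(31)) = ½(2.39790 + 3.43399) = 2.91594.
Running total after boundary: 62.9927.
Order-1 term: 1/12 · (0.0322581 − 0.0909091) = -0.00488759.
Running total after k=1: 62.9878.
Order-2 term: −1/720 · (6.71344e-05 − 0.00150263) = 1.99374e-06.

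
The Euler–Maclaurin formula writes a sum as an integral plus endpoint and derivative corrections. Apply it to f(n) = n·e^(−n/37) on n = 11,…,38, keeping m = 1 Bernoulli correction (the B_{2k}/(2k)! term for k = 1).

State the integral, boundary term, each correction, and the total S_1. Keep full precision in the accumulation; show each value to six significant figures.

The integral term ∫_11^38 x·e^(−x/37) dx = 325.610.
½[f(11) + f(38)] = ½[8.17105 + 13.6067] = 10.8889.
Integral + boundary = 336.499.
k=1: B_{2}/(2)! × [f^{(1)}(38) − f^{(1)}(11)] = 1/12 × (-0.00967757 − 0.521984) = -0.0443051.

S_1 ≈ 336.454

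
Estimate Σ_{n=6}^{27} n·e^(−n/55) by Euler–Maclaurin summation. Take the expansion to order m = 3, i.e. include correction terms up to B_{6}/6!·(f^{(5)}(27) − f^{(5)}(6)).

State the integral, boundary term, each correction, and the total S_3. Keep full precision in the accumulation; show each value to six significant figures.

S_3 ≈ 258.735

The integral term ∫_6^27 x·e^(−x/55) dx = 247.823.
Boundary: ½(f(6) + f(27)) = ½(5.37989 + 16.5259) = 10.9529.
So far: 258.776.
k=1: B_{2}/(2)! × [f^{(1)}(27) − f^{(1)}(6)] = 1/12 × (0.311599 − 0.798833) = -0.0406028.
After k=1: 258.735.
k=2: B_{4}/(4)! × [f^{(3)}(27) − f^{(3)}(6)] = −1/720 × (0.000507682 − 0.000856903) = 4.85028e-07.
After k=2: 258.735.
k=3: B_{6}/(6)! × [f^{(5)}(27) − f^{(5)}(6)] = 1/30240 × (3.01605e-07 − 4.79249e-07) = -5.87446e-12.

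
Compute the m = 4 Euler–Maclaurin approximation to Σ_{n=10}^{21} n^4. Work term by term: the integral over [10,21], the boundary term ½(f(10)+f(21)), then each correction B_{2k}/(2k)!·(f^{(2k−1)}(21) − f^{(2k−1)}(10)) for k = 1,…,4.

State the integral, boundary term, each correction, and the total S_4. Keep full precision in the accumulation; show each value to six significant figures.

S_4 ≈ 901814

∫_10^21 x^4 dx evaluates to 796820.
½[f(10) + f(21)] = ½[10000.0 + 194481] = 102240.
Integral + boundary = 899061.
Correction k=1: B_{2}/2! · (f^{(1)}(21) − f^{(1)}(10)) = 1/12 · (37044.0 − 4000.00) = 2753.67.
Running total after k=1: 901814.
Correction k=2: B_{4}/4! · (f^{(3)}(21) − f^{(3)}(10)) = −1/720 · (504.000 − 240.000) = -0.366667.
Running total after k=2: 901814.
Correction k=3: B_{6}/6! · (f^{(5)}(21) − f^{(5)}(10)) = 1/30240 · (0.00000 − 0.00000) = 0.00000.
Running total after k=3: 901814.
Correction k=4: B_{8}/8! · (f^{(7)}(21) − f^{(7)}(10)) = −1/1209600 · (0.00000 − 0.00000) = 0.00000.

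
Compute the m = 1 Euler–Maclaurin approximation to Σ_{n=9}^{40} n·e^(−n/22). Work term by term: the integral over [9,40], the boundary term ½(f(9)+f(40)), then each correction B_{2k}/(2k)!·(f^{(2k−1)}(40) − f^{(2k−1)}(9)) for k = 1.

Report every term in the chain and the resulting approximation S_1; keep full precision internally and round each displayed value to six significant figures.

The integral term ∫_9^40 x·e^(−x/22) dx = 231.616.
½[f(9) + f(40)] = ½[5.97828 + 6.49282] = 6.23555.
Running total after boundary: 237.851.
k=1: B_{2}/(2)! × [f^{(1)}(40) − f^{(1)}(9)] = 1/12 × (-0.132808 − 0.392514) = -0.0437768.

S_1 ≈ 237.808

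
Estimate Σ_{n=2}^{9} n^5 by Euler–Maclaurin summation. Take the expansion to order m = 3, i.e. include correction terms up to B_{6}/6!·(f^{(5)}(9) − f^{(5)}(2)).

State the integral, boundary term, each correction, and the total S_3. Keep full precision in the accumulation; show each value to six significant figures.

The integral term ∫_2^9 x^5 dx = 88562.8.
Boundary: ½(f(2) + f(9)) = ½(32.0000 + 59049.0) = 29540.5.
Integral + boundary = 118103.
Correction k=1: B_{2}/2! · (f^{(1)}(9) − f^{(1)}(2)) = 1/12 · (32805.0 − 80.0000) = 2727.08.
Partial sum through k=1: 120830.
Correction k=2: B_{4}/4! · (f^{(3)}(9) − f^{(3)}(2)) = −1/720 · (4860.00 − 240.000) = -6.41667.
Partial sum through k=2: 120824.
Correction k=3: B_{6}/6! · (f^{(5)}(9) − f^{(5)}(2)) = 1/30240 · (120.000 − 120.000) = 0.00000.

S_3 ≈ 120824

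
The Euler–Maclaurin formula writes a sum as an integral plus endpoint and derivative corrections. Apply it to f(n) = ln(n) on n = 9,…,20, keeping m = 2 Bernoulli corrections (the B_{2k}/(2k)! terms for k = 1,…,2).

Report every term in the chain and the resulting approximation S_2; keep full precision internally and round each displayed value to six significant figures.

The integral term ∫_9^20 ln(x) dx = 29.1396.
Boundary: ½(f(9) + f(20)) = ½(2.19722 + 2.99573) = 2.59648.
Running total after boundary: 31.7361.
Order-1 term: 1/12 · (0.0500000 − 0.111111) = -0.00509259.
Running total after k=1: 31.7310.
Order-2 term: −1/720 · (0.000250000 − 0.00274348) = 3.46317e-06.

S_2 ≈ 31.7310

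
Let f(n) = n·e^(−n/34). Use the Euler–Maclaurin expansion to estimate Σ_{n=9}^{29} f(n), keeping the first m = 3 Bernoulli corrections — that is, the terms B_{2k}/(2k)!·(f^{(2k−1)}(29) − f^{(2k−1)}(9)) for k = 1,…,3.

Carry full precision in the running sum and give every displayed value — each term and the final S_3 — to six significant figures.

Integral: ∫_9^29 x·e^(−x/34) dx = 209.151.
½[f(9) + f(29)] = ½[6.90688 + 12.3586] = 9.63276.
Integral + boundary = 218.784.
Order-1 term: 1/12 · (0.0626705 − 0.564288) = -0.0418015.
Running total after k=1: 218.742.
Order-2 term: −1/720 · (0.000791514 − 0.00181587) = 1.42272e-06.
Running total after k=2: 218.742.
Order-3 term: 1/30240 · (1.32250e-06 − 2.71939e-06) = -4.61932e-11.

S_3 ≈ 218.742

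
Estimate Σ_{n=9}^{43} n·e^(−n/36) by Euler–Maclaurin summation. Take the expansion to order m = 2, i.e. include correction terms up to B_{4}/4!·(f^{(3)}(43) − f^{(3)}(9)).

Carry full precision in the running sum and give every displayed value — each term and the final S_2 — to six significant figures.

S_2 ≈ 410.252

Integral: ∫_9^43 x·e^(−x/36) dx = 400.289.
½[f(9) + f(43)] = ½[7.00921 + 13.0235] = 10.0164.
Running total after boundary: 410.305.
k=1: B_{2}/(2)! × [f^{(1)}(43) − f^{(1)}(9)] = 1/12 × (-0.0588918 − 0.584101) = -0.0535827.
After k=1: 410.252.
k=2: B_{4}/(4)! × [f^{(3)}(43) − f^{(3)}(9)] = −1/720 × (0.000421954 − 0.00165255) = 1.70916e-06.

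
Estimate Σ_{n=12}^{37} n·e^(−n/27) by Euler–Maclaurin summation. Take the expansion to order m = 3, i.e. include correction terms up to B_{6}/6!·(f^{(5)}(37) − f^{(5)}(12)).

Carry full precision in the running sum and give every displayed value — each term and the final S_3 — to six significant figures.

S_3 ≈ 244.738

∫_12^37 x·e^(−x/27) dx evaluates to 236.229.
Boundary: ½(f(12) + f(37)) = ½(7.69416 + 9.39848) = 8.54632.
Running total after boundary: 244.775.
Correction k=1: B_{2}/2! · (f^{(1)}(37) − f^{(1)}(12)) = 1/12 · (-0.0940788 − 0.356211) = -0.0375242.
Partial sum through k=1: 244.738.
Correction k=2: B_{4}/4! · (f^{(3)}(37) − f^{(3)}(12)) = −1/720 · (0.000567828 − 0.00224770) = 2.33315e-06.
Partial sum through k=2: 244.738.
Correction k=3: B_{6}/6! · (f^{(5)}(37) − f^{(5)}(12)) = 1/30240 · (1.73485e-06 − 5.49625e-06) = -1.24385e-10.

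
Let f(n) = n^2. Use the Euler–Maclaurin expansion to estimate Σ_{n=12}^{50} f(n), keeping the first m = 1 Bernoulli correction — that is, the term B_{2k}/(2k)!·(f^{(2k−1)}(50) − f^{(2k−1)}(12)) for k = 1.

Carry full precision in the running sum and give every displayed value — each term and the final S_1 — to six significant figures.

S_1 ≈ 42419.0

The integral term ∫_12^50 x^2 dx = 41090.7.
Endpoint term: (f(12) + f(50))/2 = (144.000 + 2500.00)/2 = 1322.00.
Running total after boundary: 42412.7.
Correction k=1: B_{2}/2! · (f^{(1)}(50) − f^{(1)}(12)) = 1/12 · (100.000 − 24.0000) = 6.33333.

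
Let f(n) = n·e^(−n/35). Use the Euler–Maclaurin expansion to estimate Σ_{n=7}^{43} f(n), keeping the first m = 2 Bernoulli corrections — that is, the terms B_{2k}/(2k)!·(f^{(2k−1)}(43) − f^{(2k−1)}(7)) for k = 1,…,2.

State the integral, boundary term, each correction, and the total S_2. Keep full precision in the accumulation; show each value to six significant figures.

The integral term ∫_7^43 x·e^(−x/35) dx = 404.435.
Endpoint term: (f(7) + f(43))/2 = (5.73112 + 12.5865)/2 = 9.15883.
Integral + boundary = 413.594.
k=1: B_{2}/(2)! × [f^{(1)}(43) − f^{(1)}(7)] = 1/12 × (-0.0669052 − 0.654985) = -0.0601575.
After k=1: 413.533.
k=2: B_{4}/(4)! × [f^{(3)}(43) − f^{(3)}(7)] = −1/720 × (0.000423278 − 0.00187138) = 2.01126e-06.

S_2 ≈ 413.533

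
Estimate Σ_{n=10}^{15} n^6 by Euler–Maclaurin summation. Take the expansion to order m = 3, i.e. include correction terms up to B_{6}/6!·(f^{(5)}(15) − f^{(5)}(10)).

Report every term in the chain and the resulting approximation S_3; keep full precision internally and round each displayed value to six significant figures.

Integral: ∫_10^15 x^6 dx = 2.29799e+07.
Endpoint term: (f(10) + f(15))/2 = (1.00000e+06 + 1.13906e+07)/2 = 6.19531e+06.
Running total after boundary: 2.91752e+07.
Correction k=1: B_{2}/2! · (f^{(1)}(15) − f^{(1)}(10)) = 1/12 · (4.55625e+06 − 600000) = 329688.
Running total after k=1: 2.95049e+07.
Correction k=2: B_{4}/4! · (f^{(3)}(15) − f^{(3)}(10)) = −1/720 · (405000 − 120000) = -395.833.
Running total after k=2: 2.95045e+07.
Correction k=3: B_{6}/6! · (f^{(5)}(15) − f^{(5)}(10)) = 1/30240 · (10800.0 − 7200.00) = 0.119048.

S_3 ≈ 2.95045e+07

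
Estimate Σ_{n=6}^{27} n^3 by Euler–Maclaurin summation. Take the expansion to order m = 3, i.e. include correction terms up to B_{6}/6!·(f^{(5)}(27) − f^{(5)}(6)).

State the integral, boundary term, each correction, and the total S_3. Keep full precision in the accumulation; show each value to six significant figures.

S_3 ≈ 142659

∫_6^27 x^3 dx evaluates to 132536.
Endpoint term: (f(6) + f(27))/2 = (216.000 + 19683.0)/2 = 9949.50.
Integral + boundary = 142486.
Correction k=1: B_{2}/2! · (f^{(1)}(27) − f^{(1)}(6)) = 1/12 · (2187.00 − 108.000) = 173.250.
Partial sum through k=1: 142659.
Correction k=2: B_{4}/4! · (f^{(3)}(27) − f^{(3)}(6)) = −1/720 · (6.00000 − 6.00000) = 0.00000.
Partial sum through k=2: 142659.
Correction k=3: B_{6}/6! · (f^{(5)}(27) − f^{(5)}(6)) = 1/30240 · (0.00000 − 0.00000) = 0.00000.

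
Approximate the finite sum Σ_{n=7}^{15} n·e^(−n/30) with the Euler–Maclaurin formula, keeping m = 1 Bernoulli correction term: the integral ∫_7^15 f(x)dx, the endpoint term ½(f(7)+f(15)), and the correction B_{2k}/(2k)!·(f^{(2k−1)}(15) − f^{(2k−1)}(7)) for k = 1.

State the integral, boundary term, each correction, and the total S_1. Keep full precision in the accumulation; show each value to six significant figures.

Integral: ∫_7^15 x·e^(−x/30) dx = 60.1810.
Boundary: ½(f(7) + f(15)) = ½(5.54323 + 9.09796) = 7.32059.
So far: 67.5016.
k=1: B_{2}/(2)! × [f^{(1)}(15) − f^{(1)}(7)] = 1/12 × (0.303265 − 0.607115) = -0.0253208.

S_1 ≈ 67.4763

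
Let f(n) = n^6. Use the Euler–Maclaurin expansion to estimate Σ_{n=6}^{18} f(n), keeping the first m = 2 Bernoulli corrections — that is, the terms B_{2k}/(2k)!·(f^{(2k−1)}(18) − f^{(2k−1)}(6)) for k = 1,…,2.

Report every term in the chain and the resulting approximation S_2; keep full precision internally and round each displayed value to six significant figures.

The integral term ∫_6^18 x^6 dx = 8.74200e+07.
Endpoint term: (f(6) + f(18))/2 = (46656.0 + 3.40122e+07)/2 = 1.70294e+07.
Integral + boundary = 1.04449e+08.
Order-1 term: 1/12 · (1.13374e+07 − 46656.0) = 940896.
After k=1: 1.05390e+08.
Order-2 term: −1/720 · (699840 − 25920.0) = -936.000.

S_2 ≈ 1.05389e+08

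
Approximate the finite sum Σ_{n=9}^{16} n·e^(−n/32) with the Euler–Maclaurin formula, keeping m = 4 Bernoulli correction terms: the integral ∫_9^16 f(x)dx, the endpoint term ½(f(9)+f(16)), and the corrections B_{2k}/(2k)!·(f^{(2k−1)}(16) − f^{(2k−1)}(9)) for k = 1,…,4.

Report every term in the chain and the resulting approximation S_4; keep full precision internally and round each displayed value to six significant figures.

Integral: ∫_9^16 x·e^(−x/32) dx = 58.7185.
Boundary: ½(f(9) + f(16)) = ½(6.79356 + 9.70449) = 8.24902.
Running total after boundary: 66.9675.
k=1: B_{2}/(2)! × [f^{(1)}(16) − f^{(1)}(9)] = 1/12 × (0.303265 − 0.542541) = -0.0199396.
Partial sum through k=1: 66.9475.
k=2: B_{4}/(4)! × [f^{(3)}(16) − f^{(3)}(9)] = −1/720 × (0.00148079 − 0.00200412) = 7.26852e-07.
Partial sum through k=2: 66.9475.
k=3: B_{6}/(6)! × [f^{(5)}(16) − f^{(5)}(9)] = 1/30240 × (2.60295e-06 − 3.39689e-06) = -2.62548e-11.
Partial sum through k=3: 66.9475.
k=4: B_{8}/(8)! × [f^{(7)}(16) − f^{(7)}(9)] = −1/1209600 × (3.67169e-09 − 4.72328e-09) = 8.69365e-16.

S_4 ≈ 66.9475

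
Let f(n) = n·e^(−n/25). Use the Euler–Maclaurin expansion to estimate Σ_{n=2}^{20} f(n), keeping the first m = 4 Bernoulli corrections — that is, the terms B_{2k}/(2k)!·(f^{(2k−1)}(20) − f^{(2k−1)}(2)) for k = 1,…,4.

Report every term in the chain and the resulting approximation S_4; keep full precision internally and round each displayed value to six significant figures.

S_4 ≈ 122.962

Integral: ∫_2^20 x·e^(−x/25) dx = 117.608.
Boundary: ½(f(2) + f(20)) = ½(1.84623 + 8.98658) = 5.41641.
So far: 123.025.
k=1: B_{2}/(2)! × [f^{(1)}(20) − f^{(1)}(2)] = 1/12 × (0.0898658 − 0.849267) = -0.0632834.
After k=1: 122.962.
k=2: B_{4}/(4)! × [f^{(3)}(20) − f^{(3)}(2)] = −1/720 × (0.00158164 − 0.00431280) = 3.79328e-06.
After k=2: 122.962.
k=3: B_{6}/(6)! × [f^{(5)}(20) − f^{(5)}(2)] = 1/30240 × (4.83119e-06 − 1.16268e-05) = -2.24724e-10.
After k=3: 122.962.
k=4: B_{8}/(8)! × [f^{(7)}(20) − f^{(7)}(2)] = −1/1209600 × (1.14108e-08 − 2.61651e-08) = 1.21977e-14.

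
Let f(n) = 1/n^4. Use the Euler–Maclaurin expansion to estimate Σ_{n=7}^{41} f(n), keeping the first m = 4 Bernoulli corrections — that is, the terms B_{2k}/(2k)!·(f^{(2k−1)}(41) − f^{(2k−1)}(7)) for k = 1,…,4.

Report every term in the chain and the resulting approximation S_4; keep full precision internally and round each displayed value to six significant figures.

The integral term ∫_7^41 1/x^4 dx = 0.000966981.
½[f(7) + f(41)] = ½[0.000416493 + 3.53887e-07] = 0.000208424.
Integral + boundary = 0.00117540.
Order-1 term: 1/12 · (-3.45256e-08 − (-0.000237996)) = 1.98301e-05.
Running total after k=1: 0.00119523.
Order-2 term: −1/720 · (-6.16161e-10 − (-0.000145712)) = -2.02377e-07.
Running total after k=2: 0.00119503.
Order-3 term: 1/30240 · (-2.05265e-11 − (-0.000166528)) = 5.50687e-09.
Running total after k=3: 0.00119504.
Order-4 term: −1/1209600 · (-1.09898e-12 − (-0.000305868)) = -2.52867e-10.

S_4 ≈ 0.00119504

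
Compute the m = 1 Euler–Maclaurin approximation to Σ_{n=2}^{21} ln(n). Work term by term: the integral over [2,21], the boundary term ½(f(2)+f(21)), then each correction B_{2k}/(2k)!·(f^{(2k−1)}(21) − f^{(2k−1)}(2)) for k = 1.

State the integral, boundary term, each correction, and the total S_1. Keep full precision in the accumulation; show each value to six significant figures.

S_1 ≈ 45.3798

Integral: ∫_2^21 ln(x) dx = 43.5487.
Boundary: ½(f(2) + f(21)) = ½(0.693147 + 3.04452) = 1.86883.
So far: 45.4175.
Correction k=1: B_{2}/2! · (f^{(1)}(21) − f^{(1)}(2)) = 1/12 · (0.0476190 − 0.500000) = -0.0376984.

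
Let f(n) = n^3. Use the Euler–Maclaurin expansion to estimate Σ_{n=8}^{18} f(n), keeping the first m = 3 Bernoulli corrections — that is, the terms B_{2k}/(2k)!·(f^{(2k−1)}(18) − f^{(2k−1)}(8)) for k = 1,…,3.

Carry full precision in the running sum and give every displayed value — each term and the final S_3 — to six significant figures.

∫_8^18 x^3 dx evaluates to 25220.0.
Boundary: ½(f(8) + f(18)) = ½(512.000 + 5832.00) = 3172.00.
Running total after boundary: 28392.0.
Correction k=1: B_{2}/2! · (f^{(1)}(18) − f^{(1)}(8)) = 1/12 · (972.000 − 192.000) = 65.0000.
Running total after k=1: 28457.0.
Correction k=2: B_{4}/4! · (f^{(3)}(18) − f^{(3)}(8)) = −1/720 · (6.00000 − 6.00000) = 0.00000.
Running total after k=2: 28457.0.
Correction k=3: B_{6}/6! · (f^{(5)}(18) − f^{(5)}(8)) = 1/30240 · (0.00000 − 0.00000) = 0.00000.

S_3 ≈ 28457.0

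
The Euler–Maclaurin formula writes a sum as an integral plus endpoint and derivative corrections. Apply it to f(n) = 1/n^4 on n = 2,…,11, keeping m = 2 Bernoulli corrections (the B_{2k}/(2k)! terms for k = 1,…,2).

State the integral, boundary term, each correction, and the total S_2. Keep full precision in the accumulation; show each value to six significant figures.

∫_2^11 1/x^4 dx evaluates to 0.0414162.
½[f(2) + f(11)] = ½[0.0625000 + 6.83013e-05] = 0.0312842.
Running total after boundary: 0.0727004.
Order-1 term: 1/12 · (-2.48369e-05 − (-0.125000)) = 0.0104146.
After k=1: 0.0831150.
Order-2 term: −1/720 · (-6.15790e-06 − (-0.937500)) = -0.00130207.

S_2 ≈ 0.0818129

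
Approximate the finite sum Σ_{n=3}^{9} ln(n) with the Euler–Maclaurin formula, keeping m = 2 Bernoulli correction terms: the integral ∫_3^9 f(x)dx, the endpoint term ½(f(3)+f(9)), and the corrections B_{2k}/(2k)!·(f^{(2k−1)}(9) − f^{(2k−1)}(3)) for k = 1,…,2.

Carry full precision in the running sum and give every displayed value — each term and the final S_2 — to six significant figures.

S_2 ≈ 12.1087

Integral: ∫_3^9 ln(x) dx = 10.4792.
½[f(3) + f(9)] = ½[1.09861 + 2.19722] = 1.64792.
Integral + boundary = 12.1271.
k=1: B_{2}/(2)! × [f^{(1)}(9) − f^{(1)}(3)] = 1/12 × (0.111111 − 0.333333) = -0.0185185.
After k=1: 12.1086.
k=2: B_{4}/(4)! × [f^{(3)}(9) − f^{(3)}(3)] = −1/720 × (0.00274348 − 0.0740741) = 9.90703e-05.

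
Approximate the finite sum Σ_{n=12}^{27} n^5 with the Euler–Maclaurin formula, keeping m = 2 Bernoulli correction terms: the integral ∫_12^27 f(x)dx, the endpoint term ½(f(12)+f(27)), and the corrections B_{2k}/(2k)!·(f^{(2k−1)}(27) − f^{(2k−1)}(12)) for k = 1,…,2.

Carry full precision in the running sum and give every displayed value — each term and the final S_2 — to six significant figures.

∫_12^27 x^5 dx evaluates to 6.40724e+07.
½[f(12) + f(27)] = ½[248832 + 1.43489e+07] = 7.29887e+06.
Running total after boundary: 7.13713e+07.
Correction k=1: B_{2}/2! · (f^{(1)}(27) − f^{(1)}(12)) = 1/12 · (2.65720e+06 − 103680) = 212794.
Running total after k=1: 7.15841e+07.
Correction k=2: B_{4}/4! · (f^{(3)}(27) − f^{(3)}(12)) = −1/720 · (43740.0 − 8640.00) = -48.7500.

S_2 ≈ 7.15840e+07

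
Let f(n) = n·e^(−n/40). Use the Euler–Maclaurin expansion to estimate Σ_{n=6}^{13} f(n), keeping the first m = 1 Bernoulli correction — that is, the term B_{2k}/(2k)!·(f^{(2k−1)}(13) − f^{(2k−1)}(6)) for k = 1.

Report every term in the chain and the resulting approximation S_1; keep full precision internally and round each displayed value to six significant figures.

S_1 ≈ 59.2029

Integral: ∫_6^13 x·e^(−x/40) dx = 51.9447.
Endpoint term: (f(6) + f(13))/2 = (5.16425 + 9.39286)/2 = 7.27855.
Running total after boundary: 59.2232.
k=1: B_{2}/(2)! × [f^{(1)}(13) − f^{(1)}(6)] = 1/12 × (0.487706 − 0.731602) = -0.0203247.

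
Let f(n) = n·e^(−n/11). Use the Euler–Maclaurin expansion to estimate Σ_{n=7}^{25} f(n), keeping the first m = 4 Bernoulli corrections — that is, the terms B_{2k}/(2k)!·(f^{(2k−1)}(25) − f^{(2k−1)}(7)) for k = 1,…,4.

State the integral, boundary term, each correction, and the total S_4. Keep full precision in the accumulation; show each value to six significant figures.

S_4 ≈ 67.0972

Integral: ∫_7^25 x·e^(−x/11) dx = 63.9840.
½[f(7) + f(25)] = ½[3.70449 + 2.57577] = 3.14013.
Running total after boundary: 67.1242.
Order-1 term: 1/12 · (-0.131130 − 0.192441) = -0.0269643.
After k=1: 67.0972.
Order-2 term: −1/720 · (0.000619269 − 0.0103378) = 1.34979e-05.
After k=2: 67.0972.
Order-3 term: 1/30240 · (1.91922e-05 − 0.000157728) = -4.58121e-09.
After k=3: 67.0972.
Order-4 term: −1/1209600 · (2.74930e-07 − 1.90099e-06) = 1.34430e-12.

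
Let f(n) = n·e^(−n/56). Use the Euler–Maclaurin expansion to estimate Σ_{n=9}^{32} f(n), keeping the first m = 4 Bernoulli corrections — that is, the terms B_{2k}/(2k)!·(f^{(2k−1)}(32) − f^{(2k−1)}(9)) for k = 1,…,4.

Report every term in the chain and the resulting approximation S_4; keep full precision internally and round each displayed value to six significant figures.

S_4 ≈ 329.486

∫_9^32 x·e^(−x/56) dx evaluates to 316.658.
½[f(9) + f(32)] = ½[7.66382 + 18.0710] = 12.8674.
So far: 329.525.
Order-1 term: 1/12 · (0.242022 − 0.714681) = -0.0393883.
Partial sum through k=1: 329.486.
Order-2 term: −1/720 · (0.000437327 − 0.000770967) = 4.63388e-07.
Partial sum through k=2: 329.486.
Order-3 term: 1/30240 · (2.54298e-07 − 4.19017e-07) = -5.44706e-12.
Partial sum through k=3: 329.486.
Order-4 term: −1/1209600 · (1.17711e-10 − 1.88836e-10) = 5.88004e-17.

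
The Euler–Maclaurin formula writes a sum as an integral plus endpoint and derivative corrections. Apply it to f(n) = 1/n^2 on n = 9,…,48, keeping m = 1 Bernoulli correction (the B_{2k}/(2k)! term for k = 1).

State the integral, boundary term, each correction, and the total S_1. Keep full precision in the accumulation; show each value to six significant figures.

S_1 ≈ 0.0968947

Integral: ∫_9^48 1/x^2 dx = 0.0902778.
Endpoint term: (f(9) + f(48))/2 = (0.0123457 + 0.000434028)/2 = 0.00638985.
Integral + boundary = 0.0966676.
Correction k=1: B_{2}/2! · (f^{(1)}(48) − f^{(1)}(9)) = 1/12 · (-1.80845e-05 − (-0.00274348)) = 0.000227117.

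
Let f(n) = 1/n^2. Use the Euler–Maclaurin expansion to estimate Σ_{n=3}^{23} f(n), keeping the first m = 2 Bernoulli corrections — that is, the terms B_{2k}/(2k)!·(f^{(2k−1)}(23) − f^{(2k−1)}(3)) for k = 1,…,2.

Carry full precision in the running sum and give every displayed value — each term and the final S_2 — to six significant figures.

The integral term ∫_3^23 1/x^2 dx = 0.289855.
Boundary: ½(f(3) + f(23)) = ½(0.111111 + 0.00189036) = 0.0565007.
Running total after boundary: 0.346356.
Order-1 term: 1/12 · (-0.000164379 − (-0.0740741)) = 0.00615914.
After k=1: 0.352515.
Order-2 term: −1/720 · (-3.72883e-06 − (-0.0987654)) = -0.000137169.

S_2 ≈ 0.352378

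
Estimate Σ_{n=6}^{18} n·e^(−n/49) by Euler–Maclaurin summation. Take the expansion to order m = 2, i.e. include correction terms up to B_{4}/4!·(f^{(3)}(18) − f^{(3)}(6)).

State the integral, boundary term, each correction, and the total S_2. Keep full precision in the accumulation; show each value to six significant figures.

S_2 ≈ 119.558

∫_6^18 x·e^(−x/49) dx evaluates to 110.699.
Boundary: ½(f(6) + f(18)) = ½(5.30851 + 12.4662) = 8.88738.
So far: 119.586.
Order-1 term: 1/12 · (0.438156 − 0.776414) = -0.0281882.
Partial sum through k=1: 119.558.
Order-2 term: −1/720 · (0.000759390 − 0.00106036) = 4.18010e-07.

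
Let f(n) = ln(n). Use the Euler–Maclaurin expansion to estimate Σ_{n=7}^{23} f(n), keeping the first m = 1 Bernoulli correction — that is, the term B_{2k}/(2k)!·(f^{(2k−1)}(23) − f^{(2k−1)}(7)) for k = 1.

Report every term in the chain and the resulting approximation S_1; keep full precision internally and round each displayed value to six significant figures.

S_1 ≈ 45.0274

Integral: ∫_7^23 ln(x) dx = 42.4950.
Boundary: ½(f(7) + f(23)) = ½(1.94591 + 3.13549) = 2.54070.
Integral + boundary = 45.0357.
Correction k=1: B_{2}/2! · (f^{(1)}(23) − f^{(1)}(7)) = 1/12 · (0.0434783 − 0.142857) = -0.00828157.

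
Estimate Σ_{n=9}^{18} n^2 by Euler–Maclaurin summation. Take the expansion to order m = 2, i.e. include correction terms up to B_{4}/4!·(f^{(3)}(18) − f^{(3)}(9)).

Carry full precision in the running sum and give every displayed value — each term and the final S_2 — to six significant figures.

Integral: ∫_9^18 x^2 dx = 1701.00.
Endpoint term: (f(9) + f(18))/2 = (81.0000 + 324.000)/2 = 202.500.
So far: 1903.50.
Correction k=1: B_{2}/2! · (f^{(1)}(18) − f^{(1)}(9)) = 1/12 · (36.0000 − 18.0000) = 1.50000.
Running total after k=1: 1905.00.
Correction k=2: B_{4}/4! · (f^{(3)}(18) − f^{(3)}(9)) = −1/720 · (0.00000 − 0.00000) = 0.00000.

S_2 ≈ 1905.00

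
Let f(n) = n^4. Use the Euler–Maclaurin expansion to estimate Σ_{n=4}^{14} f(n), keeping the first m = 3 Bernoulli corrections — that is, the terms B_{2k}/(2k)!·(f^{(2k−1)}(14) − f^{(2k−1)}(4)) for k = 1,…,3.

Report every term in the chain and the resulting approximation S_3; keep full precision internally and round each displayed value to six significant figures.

S_3 ≈ 127589

The integral term ∫_4^14 x^4 dx = 107360.
Boundary: ½(f(4) + f(14)) = ½(256.000 + 38416.0) = 19336.0.
Running total after boundary: 126696.
Order-1 term: 1/12 · (10976.0 − 256.000) = 893.333.
After k=1: 127589.
Order-2 term: −1/720 · (336.000 − 96.0000) = -0.333333.
After k=2: 127589.
Order-3 term: 1/30240 · (0.00000 − 0.00000) = 0.00000.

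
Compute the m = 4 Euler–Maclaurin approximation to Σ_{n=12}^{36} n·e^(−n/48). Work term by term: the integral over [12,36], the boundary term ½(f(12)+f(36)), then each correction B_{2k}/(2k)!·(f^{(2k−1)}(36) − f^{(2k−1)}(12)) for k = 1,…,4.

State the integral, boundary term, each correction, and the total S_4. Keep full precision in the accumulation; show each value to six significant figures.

Integral: ∫_12^36 x·e^(−x/48) dx = 338.364.
Boundary: ½(f(12) + f(36)) = ½(9.34561 + 17.0052) = 13.1754.
Integral + boundary = 351.540.
Order-1 term: 1/12 · (0.118092 − 0.584101) = -0.0388341.
Partial sum through k=1: 351.501.
Order-2 term: −1/720 · (0.000461295 − 0.000929558) = 6.50365e-07.
Partial sum through k=2: 351.501.
Order-3 term: 1/30240 · (3.78184e-07 − 6.96875e-07) = -1.05387e-11.
Partial sum through k=3: 351.501.
Order-4 term: −1/1209600 · (2.41386e-10 − 4.29816e-10) = 1.55779e-16.

S_4 ≈ 351.501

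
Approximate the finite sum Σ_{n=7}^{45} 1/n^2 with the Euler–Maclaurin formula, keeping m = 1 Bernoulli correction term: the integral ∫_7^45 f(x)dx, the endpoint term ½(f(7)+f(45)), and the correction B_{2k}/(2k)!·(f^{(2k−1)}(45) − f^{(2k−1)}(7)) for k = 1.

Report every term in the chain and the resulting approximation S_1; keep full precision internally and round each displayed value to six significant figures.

S_1 ≈ 0.131570

Integral: ∫_7^45 1/x^2 dx = 0.120635.
½[f(7) + f(45)] = ½[0.0204082 + 0.000493827] = 0.0104510.
So far: 0.131086.
Correction k=1: B_{2}/2! · (f^{(1)}(45) − f^{(1)}(7)) = 1/12 · (-2.19479e-05 − (-0.00583090)) = 0.000484080.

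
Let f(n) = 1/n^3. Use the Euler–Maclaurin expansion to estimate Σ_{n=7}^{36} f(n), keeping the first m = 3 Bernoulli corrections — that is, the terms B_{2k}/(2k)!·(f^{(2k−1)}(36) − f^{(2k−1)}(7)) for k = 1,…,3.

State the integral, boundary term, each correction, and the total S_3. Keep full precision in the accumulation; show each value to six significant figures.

The integral term ∫_7^36 1/x^3 dx = 0.00981828.
Endpoint term: (f(7) + f(36))/2 = (0.00291545 + 2.14335e-05)/2 = 0.00146844.
Integral + boundary = 0.0112867.
k=1: B_{2}/(2)! × [f^{(1)}(36) − f^{(1)}(7)] = 1/12 × (-1.78612e-06 − (-0.00124948)) = 0.000103974.
Partial sum through k=1: 0.0113907.
k=2: B_{4}/(4)! × [f^{(3)}(36) − f^{(3)}(7)] = −1/720 × (-2.75636e-08 − (-0.000509992)) = -7.08283e-07.
Partial sum through k=2: 0.0113900.
k=3: B_{6}/(6)! × [f^{(5)}(36) − f^{(5)}(7)] = 1/30240 × (-8.93265e-10 − (-0.000437136)) = 1.44555e-08.

S_3 ≈ 0.0113900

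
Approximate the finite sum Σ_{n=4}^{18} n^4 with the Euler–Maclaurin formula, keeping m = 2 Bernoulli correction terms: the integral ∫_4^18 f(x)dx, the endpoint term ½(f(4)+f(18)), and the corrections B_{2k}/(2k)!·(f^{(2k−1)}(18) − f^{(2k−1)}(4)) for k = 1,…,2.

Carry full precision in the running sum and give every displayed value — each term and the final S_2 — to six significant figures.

S_2 ≈ 432247

The integral term ∫_4^18 x^4 dx = 377709.
½[f(4) + f(18)] = ½[256.000 + 104976] = 52616.0.
So far: 430325.
Order-1 term: 1/12 · (23328.0 − 256.000) = 1922.67.
Running total after k=1: 432247.
Order-2 term: −1/720 · (432.000 − 96.0000) = -0.466667.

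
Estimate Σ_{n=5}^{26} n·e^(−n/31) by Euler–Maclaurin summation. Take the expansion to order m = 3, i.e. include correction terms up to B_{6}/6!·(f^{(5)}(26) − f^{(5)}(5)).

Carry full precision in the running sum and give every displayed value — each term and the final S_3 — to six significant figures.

∫_5^26 x·e^(−x/31) dx evaluates to 185.949.
½[f(5) + f(26)] = ½[4.25522 + 11.2390] = 7.74710.
Running total after boundary: 193.696.
Correction k=1: B_{2}/2! · (f^{(1)}(26) − f^{(1)}(5)) = 1/12 · (0.0697206 − 0.713780) = -0.0536716.
After k=1: 193.642.
Correction k=2: B_{4}/4! · (f^{(3)}(26) − f^{(3)}(5)) = −1/720 · (0.000972171 − 0.00251391) = 2.14131e-06.
After k=2: 193.642.
Correction k=3: B_{6}/6! · (f^{(5)}(26) − f^{(5)}(5)) = 1/30240 · (1.94775e-06 − 4.45898e-06) = -8.30431e-11.

S_3 ≈ 193.642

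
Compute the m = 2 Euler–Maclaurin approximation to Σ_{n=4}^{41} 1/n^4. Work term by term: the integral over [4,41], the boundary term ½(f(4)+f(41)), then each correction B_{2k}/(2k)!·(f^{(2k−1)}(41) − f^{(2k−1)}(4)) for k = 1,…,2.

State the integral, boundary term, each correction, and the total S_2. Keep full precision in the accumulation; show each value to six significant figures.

∫_4^41 1/x^4 dx evaluates to 0.00520350.
½[f(4) + f(41)] = ½[0.00390625 + 3.53887e-07] = 0.00195330.
Integral + boundary = 0.00715680.
Correction k=1: B_{2}/2! · (f^{(1)}(41) − f^{(1)}(4)) = 1/12 · (-3.45256e-08 − (-0.00390625)) = 0.000325518.
Partial sum through k=1: 0.00748232.
Correction k=2: B_{4}/4! · (f^{(3)}(41) − f^{(3)}(4)) = −1/720 · (-6.16161e-10 − (-0.00732422)) = -1.01725e-05.

S_2 ≈ 0.00747214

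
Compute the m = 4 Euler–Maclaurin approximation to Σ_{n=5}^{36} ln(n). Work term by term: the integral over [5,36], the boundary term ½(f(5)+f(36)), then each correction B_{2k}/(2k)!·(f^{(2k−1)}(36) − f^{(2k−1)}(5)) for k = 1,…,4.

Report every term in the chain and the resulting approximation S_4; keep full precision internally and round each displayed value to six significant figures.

∫_5^36 ln(x) dx evaluates to 89.9595.
Boundary: ½(f(5) + f(36)) = ½(1.60944 + 3.58352) = 2.59648.
Integral + boundary = 92.5560.
Correction k=1: B_{2}/2! · (f^{(1)}(36) − f^{(1)}(5)) = 1/12 · (0.0277778 − 0.200000) = -0.0143519.
Running total after k=1: 92.5416.
Correction k=2: B_{4}/4! · (f^{(3)}(36) − f^{(3)}(5)) = −1/720 · (4.28669e-05 − 0.0160000) = 2.21627e-05.
Running total after k=2: 92.5416.
Correction k=3: B_{6}/6! · (f^{(5)}(36) − f^{(5)}(5)) = 1/30240 · (3.96916e-07 − 0.00768000) = -2.53955e-07.
Running total after k=3: 92.5416.
Correction k=4: B_{8}/8! · (f^{(7)}(36) − f^{(7)}(5)) = −1/1209600 · (9.18787e-09 − 0.00921600) = 7.61904e-09.

S_4 ≈ 92.5416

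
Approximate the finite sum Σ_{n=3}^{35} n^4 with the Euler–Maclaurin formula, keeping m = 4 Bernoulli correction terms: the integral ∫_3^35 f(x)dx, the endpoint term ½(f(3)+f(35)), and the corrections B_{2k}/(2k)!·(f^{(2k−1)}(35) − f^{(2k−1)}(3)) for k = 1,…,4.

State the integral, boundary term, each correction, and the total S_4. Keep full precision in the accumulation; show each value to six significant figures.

∫_3^35 x^4 dx evaluates to 1.05043e+07.
Endpoint term: (f(3) + f(35))/2 = (81.0000 + 1.50062e+06)/2 = 750353.
So far: 1.12547e+07.
Correction k=1: B_{2}/2! · (f^{(1)}(35) − f^{(1)}(3)) = 1/12 · (171500 − 108.000) = 14282.7.
Running total after k=1: 1.12690e+07.
Correction k=2: B_{4}/4! · (f^{(3)}(35) − f^{(3)}(3)) = −1/720 · (840.000 − 72.0000) = -1.06667.
Running total after k=2: 1.12690e+07.
Correction k=3: B_{6}/6! · (f^{(5)}(35) − f^{(5)}(3)) = 1/30240 · (0.00000 − 0.00000) = 0.00000.
Running total after k=3: 1.12690e+07.
Correction k=4: B_{8}/8! · (f^{(7)}(35) − f^{(7)}(3)) = −1/1209600 · (0.00000 − 0.00000) = 0.00000.

S_4 ≈ 1.12690e+07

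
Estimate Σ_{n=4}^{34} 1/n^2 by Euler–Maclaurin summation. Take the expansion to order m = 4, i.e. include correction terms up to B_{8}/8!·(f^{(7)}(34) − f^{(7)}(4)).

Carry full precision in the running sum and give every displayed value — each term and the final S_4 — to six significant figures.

The integral term ∫_4^34 1/x^2 dx = 0.220588.
Endpoint term: (f(4) + f(34))/2 = (0.0625000 + 0.000865052)/2 = 0.0316825.
Integral + boundary = 0.252271.
Correction k=1: B_{2}/2! · (f^{(1)}(34) − f^{(1)}(4)) = 1/12 · (-5.08854e-05 − (-0.0312500)) = 0.00259993.
Running total after k=1: 0.254871.
Correction k=2: B_{4}/4! · (f^{(3)}(34) − f^{(3)}(4)) = −1/720 · (-5.28222e-07 − (-0.0234375)) = -3.25513e-05.
Running total after k=2: 0.254838.
Correction k=3: B_{6}/6! · (f^{(5)}(34) − f^{(5)}(4)) = 1/30240 · (-1.37082e-08 − (-0.0439453)) = 1.45322e-06.
Running total after k=3: 0.254840.
Correction k=4: B_{8}/8! · (f^{(7)}(34) − f^{(7)}(4)) = −1/1209600 · (-6.64065e-10 − (-0.153809)) = -1.27157e-07.

S_4 ≈ 0.254839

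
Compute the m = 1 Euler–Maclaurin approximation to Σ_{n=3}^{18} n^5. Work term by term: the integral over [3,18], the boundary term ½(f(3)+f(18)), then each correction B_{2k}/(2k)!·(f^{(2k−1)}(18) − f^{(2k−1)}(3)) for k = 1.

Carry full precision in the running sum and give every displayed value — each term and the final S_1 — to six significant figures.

S_1 ≈ 6.65719e+06

The integral term ∫_3^18 x^5 dx = 5.66858e+06.
½[f(3) + f(18)] = ½[243.000 + 1.88957e+06] = 944906.
So far: 6.61349e+06.
Correction k=1: B_{2}/2! · (f^{(1)}(18) − f^{(1)}(3)) = 1/12 · (524880 − 405.000) = 43706.2.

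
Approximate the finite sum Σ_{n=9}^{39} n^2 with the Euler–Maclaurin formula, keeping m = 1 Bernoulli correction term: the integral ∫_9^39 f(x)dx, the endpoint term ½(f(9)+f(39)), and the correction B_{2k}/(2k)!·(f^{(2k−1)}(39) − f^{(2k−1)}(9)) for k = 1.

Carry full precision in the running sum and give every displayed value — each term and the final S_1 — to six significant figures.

∫_9^39 x^2 dx evaluates to 19530.0.
Endpoint term: (f(9) + f(39))/2 = (81.0000 + 1521.00)/2 = 801.000.
Running total after boundary: 20331.0.
k=1: B_{2}/(2)! × [f^{(1)}(39) − f^{(1)}(9)] = 1/12 × (78.0000 − 18.0000) = 5.00000.

S_1 ≈ 20336.0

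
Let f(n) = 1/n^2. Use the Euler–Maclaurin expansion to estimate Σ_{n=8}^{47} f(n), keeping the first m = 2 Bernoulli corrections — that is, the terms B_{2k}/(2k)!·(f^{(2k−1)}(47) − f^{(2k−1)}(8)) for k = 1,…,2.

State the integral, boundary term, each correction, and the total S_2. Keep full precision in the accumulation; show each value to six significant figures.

The integral term ∫_8^47 1/x^2 dx = 0.103723.
Endpoint term: (f(8) + f(47))/2 = (0.0156250 + 0.000452694)/2 = 0.00803885.
So far: 0.111762.
k=1: B_{2}/(2)! × [f^{(1)}(47) − f^{(1)}(8)] = 1/12 × (-1.92636e-05 − (-0.00390625)) = 0.000323916.
Partial sum through k=1: 0.112086.
k=2: B_{4}/(4)! × [f^{(3)}(47) − f^{(3)}(8)] = −1/720 × (-1.04646e-07 − (-0.000732422)) = -1.01711e-06.

S_2 ≈ 0.112085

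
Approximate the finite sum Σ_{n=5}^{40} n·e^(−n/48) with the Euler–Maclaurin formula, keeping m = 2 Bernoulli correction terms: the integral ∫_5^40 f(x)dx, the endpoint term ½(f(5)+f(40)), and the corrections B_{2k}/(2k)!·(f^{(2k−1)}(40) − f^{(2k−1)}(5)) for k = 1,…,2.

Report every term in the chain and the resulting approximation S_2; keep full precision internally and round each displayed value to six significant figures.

∫_5^40 x·e^(−x/48) dx evaluates to 456.592.
Endpoint term: (f(5) + f(40))/2 = (4.50538 + 17.3839)/2 = 10.9447.
Integral + boundary = 467.537.
Correction k=1: B_{2}/2! · (f^{(1)}(40) − f^{(1)}(5)) = 1/12 · (0.0724330 − 0.807213) = -0.0612317.
Running total after k=1: 467.476.
Correction k=2: B_{4}/4! · (f^{(3)}(40) − f^{(3)}(5)) = −1/720 · (0.000408693 − 0.00113254) = 1.00534e-06.

S_2 ≈ 467.476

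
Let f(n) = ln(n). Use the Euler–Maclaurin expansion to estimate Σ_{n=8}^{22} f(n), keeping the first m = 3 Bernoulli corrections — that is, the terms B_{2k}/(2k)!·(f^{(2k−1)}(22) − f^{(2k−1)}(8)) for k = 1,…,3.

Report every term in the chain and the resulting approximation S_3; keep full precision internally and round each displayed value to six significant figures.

The integral term ∫_8^22 ln(x) dx = 37.3674.
Endpoint term: (f(8) + f(22))/2 = (2.07944 + 3.09104)/2 = 2.58524.
Running total after boundary: 39.9526.
Order-1 term: 1/12 · (0.0454545 − 0.125000) = -0.00662879.
Partial sum through k=1: 39.9460.
Order-2 term: −1/720 · (0.000187829 − 0.00390625) = 5.16447e-06.
Partial sum through k=2: 39.9460.
Order-3 term: 1/30240 · (4.65691e-06 − 0.000732422) = -2.40663e-08.

S_3 ≈ 39.9460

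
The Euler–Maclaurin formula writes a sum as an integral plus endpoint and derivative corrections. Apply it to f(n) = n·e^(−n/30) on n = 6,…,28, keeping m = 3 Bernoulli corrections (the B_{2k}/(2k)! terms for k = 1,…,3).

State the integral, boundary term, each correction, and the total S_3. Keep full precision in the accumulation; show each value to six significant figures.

S_3 ≈ 207.900

Integral: ∫_6^28 x·e^(−x/30) dx = 199.990.
Boundary: ½(f(6) + f(28)) = ½(4.91238 + 11.0107) = 7.96156.
So far: 207.952.
k=1: B_{2}/(2)! × [f^{(1)}(28) − f^{(1)}(6)] = 1/12 × (0.0262160 − 0.654985) = -0.0523974.
Partial sum through k=1: 207.900.
k=2: B_{4}/(4)! × [f^{(3)}(28) − f^{(3)}(6)] = −1/720 × (0.000902997 − 0.00254716) = 2.28356e-06.
Partial sum through k=2: 207.900.
k=3: B_{6}/(6)! × [f^{(5)}(28) − f^{(5)}(6)] = 1/30240 × (1.97429e-06 − 4.85174e-06) = -9.51535e-11.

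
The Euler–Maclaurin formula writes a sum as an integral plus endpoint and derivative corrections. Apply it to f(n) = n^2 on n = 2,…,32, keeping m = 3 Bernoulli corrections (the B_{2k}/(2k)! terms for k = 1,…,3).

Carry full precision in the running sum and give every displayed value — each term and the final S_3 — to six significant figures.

S_3 ≈ 11439.0

∫_2^32 x^2 dx evaluates to 10920.0.
Endpoint term: (f(2) + f(32))/2 = (4.00000 + 1024.00)/2 = 514.000.
Running total after boundary: 11434.0.
k=1: B_{2}/(2)! × [f^{(1)}(32) − f^{(1)}(2)] = 1/12 × (64.0000 − 4.00000) = 5.00000.
After k=1: 11439.0.
k=2: B_{4}/(4)! × [f^{(3)}(32) − f^{(3)}(2)] = −1/720 × (0.00000 − 0.00000) = 0.00000.
After k=2: 11439.0.
k=3: B_{6}/(6)! × [f^{(5)}(32) − f^{(5)}(2)] = 1/30240 × (0.00000 − 0.00000) = 0.00000.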